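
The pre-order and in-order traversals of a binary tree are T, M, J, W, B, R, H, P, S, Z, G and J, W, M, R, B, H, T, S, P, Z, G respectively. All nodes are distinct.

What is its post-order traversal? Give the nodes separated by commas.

W, J, R, H, B, M, S, G, Z, P, T

The first element of pre-order is the root; it splits in-order into left and right subtrees.
Root T: left subtree has 6 nodes {J, W, M, R, B, H}, right has 4 {S, P, Z, G}.
  Root M: left subtree has 2 nodes {J, W}, right has 3 {R, B, H}.
    Root J: left subtree has 0 nodes { }, right has 1 {W}.
    Root B: left subtree has 1 node {R}, right has 1 {H}.
  Root P: left subtree has 1 node {S}, right has 2 {Z, G}.
    Root Z: left subtree has 0 nodes { }, right has 1 {G}.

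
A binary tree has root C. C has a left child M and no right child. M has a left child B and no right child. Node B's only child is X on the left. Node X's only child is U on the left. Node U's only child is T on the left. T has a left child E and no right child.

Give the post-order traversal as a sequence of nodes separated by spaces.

E T U X B M C

Post-order visits the left subtree, then the right subtree, then the node.
At C: go left to M.
  At M: go left to B.
    At B: go left to X.
      At X: go left to U.
        At U: go left to T.
          At T: go left to E.
            E is a leaf — visit E.
          At T: no right child.
          Visit T.
        At U: no right child.
        Visit U.
      At X: no right child.
      Visit X.
    At B: no right child.
    Visit B.
  At M: no right child.
  Visit M.
At C: no right child.
Visit C.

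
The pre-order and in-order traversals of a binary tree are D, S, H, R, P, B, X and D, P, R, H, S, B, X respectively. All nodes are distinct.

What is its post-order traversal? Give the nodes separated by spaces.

P R H X B S D

The first element of pre-order is the root; it splits in-order into left and right subtrees.
Root D: left subtree has 0 nodes { }, right has 6 {P, R, H, S, B, X}.
  Root S: left subtree has 3 nodes {P, R, H}, right has 2 {B, X}.
    Root H: left subtree has 2 nodes {P, R}, right has 0 { }.
      Root R: left subtree has 1 node {P}, right has 0 { }.
    Root B: left subtree has 0 nodes { }, right has 1 {X}.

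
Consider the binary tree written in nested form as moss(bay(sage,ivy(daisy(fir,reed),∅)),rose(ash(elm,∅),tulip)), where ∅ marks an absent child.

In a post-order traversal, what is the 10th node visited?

Post-order visits the left subtree, then the right subtree, then the node.
At moss: go left to bay.
  At bay: go left to sage.
    sage is a leaf — visit sage.
  At bay: go right to ivy.
    At ivy: go left to daisy.
      At daisy: go left to fir.
        fir is a leaf — visit fir.
      At daisy: go right to reed.
        reed is a leaf — visit reed.
      Visit daisy.
    At ivy: no right child.
    Visit ivy.
  Visit bay.
At moss: go right to rose.
  At rose: go left to ash.
    At ash: go left to elm.
      elm is a leaf — visit elm.
    At ash: no right child.
    Visit ash.
  At rose: go right to tulip.
    tulip is a leaf — visit tulip.
  Visit rose.
Visit moss.
Full post-order sequence: sage, fir, reed, daisy, ivy, bay, elm, ash, tulip, rose, moss.

rose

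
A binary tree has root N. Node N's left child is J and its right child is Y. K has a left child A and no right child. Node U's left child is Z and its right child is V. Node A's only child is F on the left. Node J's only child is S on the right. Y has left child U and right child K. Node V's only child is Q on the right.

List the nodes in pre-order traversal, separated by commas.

Pre-order visits the node, then its left subtree, then its right subtree.
Visit N.
At N: go left to J.
  Visit J.
  At J: no left child.
  At J: go right to S.
    S is a leaf — visit S.
At N: go right to Y.
  Visit Y.
  At Y: go left to U.
    Visit U.
    At U: go left to Z.
      Z is a leaf — visit Z.
    At U: go right to V.
      Visit V.
      At V: no left child.
      At V: go right to Q.
        Q is a leaf — visit Q.
  At Y: go right to K.
    Visit K.
    At K: go left to A.
      Visit A.
      At A: go left to F.
        F is a leaf — visit F.
      At A: no right child.
    At K: no right child.

N, J, S, Y, U, Z, V, Q, K, A, F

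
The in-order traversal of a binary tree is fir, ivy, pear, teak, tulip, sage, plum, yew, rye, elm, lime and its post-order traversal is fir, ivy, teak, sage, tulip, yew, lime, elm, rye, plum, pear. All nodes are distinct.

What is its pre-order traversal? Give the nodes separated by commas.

The last element of post-order is the root; it splits in-order into left and right subtrees.
Root pear: left subtree has 2 nodes {fir, ivy}, right has 8 {teak, tulip, sage, plum, yew, rye, elm, lime}.
  Root ivy: left subtree has 1 node {fir}, right has 0 { }.
  Root plum: left subtree has 3 nodes {teak, tulip, sage}, right has 4 {yew, rye, elm, lime}.
    Root tulip: left subtree has 1 node {teak}, right has 1 {sage}.
    Root rye: left subtree has 1 node {yew}, right has 2 {elm, lime}.
      Root elm: left subtree has 0 nodes { }, right has 1 {lime}.

pear, ivy, fir, plum, tulip, teak, sage, rye, yew, elm, lime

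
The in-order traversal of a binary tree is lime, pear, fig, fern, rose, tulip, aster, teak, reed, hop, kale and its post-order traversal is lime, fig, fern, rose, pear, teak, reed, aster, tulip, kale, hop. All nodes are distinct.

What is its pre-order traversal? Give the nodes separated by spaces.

hop tulip pear lime rose fern fig aster reed teak kale

The last element of post-order is the root; it splits in-order into left and right subtrees.
Root hop: left subtree has 9 nodes {lime, pear, fig, fern, rose, tulip, aster, teak, reed}, right has 1 {kale}.
  Root tulip: left subtree has 5 nodes {lime, pear, fig, fern, rose}, right has 3 {aster, teak, reed}.
    Root pear: left subtree has 1 node {lime}, right has 3 {fig, fern, rose}.
      Root rose: left subtree has 2 nodes {fig, fern}, right has 0 { }.
        Root fern: left subtree has 1 node {fig}, right has 0 { }.
    Root aster: left subtree has 0 nodes { }, right has 2 {teak, reed}.
      Root reed: left subtree has 1 node {teak}, right has 0 { }.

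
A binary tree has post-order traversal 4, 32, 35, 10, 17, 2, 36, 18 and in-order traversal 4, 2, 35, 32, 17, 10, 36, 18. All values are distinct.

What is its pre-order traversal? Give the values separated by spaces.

The last element of post-order is the root; it splits in-order into left and right subtrees.
Root 18: left subtree has 7 nodes {4, 2, 35, 32, 17, 10, 36}, right has 0 { }.
  Root 36: left subtree has 6 nodes {4, 2, 35, 32, 17, 10}, right has 0 { }.
    Root 2: left subtree has 1 node {4}, right has 4 {35, 32, 17, 10}.
      Root 17: left subtree has 2 nodes {35, 32}, right has 1 {10}.
        Root 35: left subtree has 0 nodes { }, right has 1 {32}.

18 36 2 4 17 35 32 10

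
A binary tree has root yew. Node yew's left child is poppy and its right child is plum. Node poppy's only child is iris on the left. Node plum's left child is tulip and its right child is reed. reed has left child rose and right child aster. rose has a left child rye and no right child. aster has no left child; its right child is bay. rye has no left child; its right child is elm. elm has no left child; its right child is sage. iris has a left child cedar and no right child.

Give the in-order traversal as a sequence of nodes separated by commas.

In-order visits the left subtree, then the node, then the right subtree.
At yew: go left to poppy.
  At poppy: go left to iris.
    At iris: go left to cedar.
      cedar is a leaf — visit cedar.
    Visit iris.
    At iris: no right child.
  Visit poppy.
  At poppy: no right child.
Visit yew.
At yew: go right to plum.
  At plum: go left to tulip.
    tulip is a leaf — visit tulip.
  Visit plum.
  At plum: go right to reed.
    At reed: go left to rose.
      At rose: go left to rye.
        At rye: no left child.
        Visit rye.
        At rye: go right to elm.
          At elm: no left child.
          Visit elm.
          At elm: go right to sage.
            sage is a leaf — visit sage.
      Visit rose.
      At rose: no right child.
    Visit reed.
    At reed: go right to aster.
      At aster: no left child.
      Visit aster.
      At aster: go right to bay.
        bay is a leaf — visit bay.

cedar, iris, poppy, yew, tulip, plum, rye, elm, sage, rose, reed, aster, bay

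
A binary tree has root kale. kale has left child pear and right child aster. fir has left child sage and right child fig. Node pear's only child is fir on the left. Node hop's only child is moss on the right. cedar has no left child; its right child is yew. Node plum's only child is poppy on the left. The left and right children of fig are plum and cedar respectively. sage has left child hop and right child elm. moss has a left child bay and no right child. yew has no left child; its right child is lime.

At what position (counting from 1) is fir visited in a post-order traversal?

Post-order visits the left subtree, then the right subtree, then the node.
At kale: go left to pear.
  At pear: go left to fir.
    At fir: go left to sage.
      At sage: go left to hop.
        At hop: no left child.
        At hop: go right to moss.
          At moss: go left to bay.
            bay is a leaf — visit bay.
          At moss: no right child.
          Visit moss.
        Visit hop.
      At sage: go right to elm.
        elm is a leaf — visit elm.
      Visit sage.
    At fir: go right to fig.
      At fig: go left to plum.
        At plum: go left to poppy.
          poppy is a leaf — visit poppy.
        At plum: no right child.
        Visit plum.
      At fig: go right to cedar.
        At cedar: no left child.
        At cedar: go right to yew.
          At yew: no left child.
          At yew: go right to lime.
            lime is a leaf — visit lime.
          Visit yew.
        Visit cedar.
      Visit fig.
    Visit fir.
  At pear: no right child.
  Visit pear.
At kale: go right to aster.
  aster is a leaf — visit aster.
Visit kale.
Full post-order sequence: bay, moss, hop, elm, sage, poppy, plum, lime, yew, cedar, fig, fir, pear, aster, kale.

12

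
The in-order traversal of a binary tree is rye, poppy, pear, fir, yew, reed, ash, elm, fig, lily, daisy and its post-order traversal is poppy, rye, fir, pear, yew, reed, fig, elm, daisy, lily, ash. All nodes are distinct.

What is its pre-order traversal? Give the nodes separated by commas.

ash, reed, yew, pear, rye, poppy, fir, lily, elm, fig, daisy

The last element of post-order is the root; it splits in-order into left and right subtrees.
Root ash: left subtree has 6 nodes {rye, poppy, pear, fir, yew, reed}, right has 4 {elm, fig, lily, daisy}.
  Root reed: left subtree has 5 nodes {rye, poppy, pear, fir, yew}, right has 0 { }.
    Root yew: left subtree has 4 nodes {rye, poppy, pear, fir}, right has 0 { }.
      Root pear: left subtree has 2 nodes {rye, poppy}, right has 1 {fir}.
        Root rye: left subtree has 0 nodes { }, right has 1 {poppy}.
  Root lily: left subtree has 2 nodes {elm, fig}, right has 1 {daisy}.
    Root elm: left subtree has 0 nodes { }, right has 1 {fig}.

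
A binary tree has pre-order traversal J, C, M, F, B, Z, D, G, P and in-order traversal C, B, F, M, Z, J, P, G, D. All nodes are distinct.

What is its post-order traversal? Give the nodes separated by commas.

The first element of pre-order is the root; it splits in-order into left and right subtrees.
Root J: left subtree has 5 nodes {C, B, F, M, Z}, right has 3 {P, G, D}.
  Root C: left subtree has 0 nodes { }, right has 4 {B, F, M, Z}.
    Root M: left subtree has 2 nodes {B, F}, right has 1 {Z}.
      Root F: left subtree has 1 node {B}, right has 0 { }.
  Root D: left subtree has 2 nodes {P, G}, right has 0 { }.
    Root G: left subtree has 1 node {P}, right has 0 { }.

B, F, Z, M, C, P, G, D, J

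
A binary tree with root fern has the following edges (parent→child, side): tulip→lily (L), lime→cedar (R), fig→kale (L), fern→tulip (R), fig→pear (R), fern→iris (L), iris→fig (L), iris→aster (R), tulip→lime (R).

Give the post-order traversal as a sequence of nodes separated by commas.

kale, pear, fig, aster, iris, lily, cedar, lime, tulip, fern

Post-order visits the left subtree, then the right subtree, then the node.
At fern: go left to iris.
  At iris: go left to fig.
    At fig: go left to kale.
      kale is a leaf — visit kale.
    At fig: go right to pear.
      pear is a leaf — visit pear.
    Visit fig.
  At iris: go right to aster.
    aster is a leaf — visit aster.
  Visit iris.
At fern: go right to tulip.
  At tulip: go left to lily.
    lily is a leaf — visit lily.
  At tulip: go right to lime.
    At lime: no left child.
    At lime: go right to cedar.
      cedar is a leaf — visit cedar.
    Visit lime.
  Visit tulip.
Visit fern.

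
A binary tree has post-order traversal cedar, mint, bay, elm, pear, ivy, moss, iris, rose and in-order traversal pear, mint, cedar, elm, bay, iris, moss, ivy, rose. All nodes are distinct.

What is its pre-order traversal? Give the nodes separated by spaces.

rose iris pear elm mint cedar bay moss ivy

The last element of post-order is the root; it splits in-order into left and right subtrees.
Root rose: left subtree has 8 nodes {pear, mint, cedar, elm, bay, iris, moss, ivy}, right has 0 { }.
  Root iris: left subtree has 5 nodes {pear, mint, cedar, elm, bay}, right has 2 {moss, ivy}.
    Root pear: left subtree has 0 nodes { }, right has 4 {mint, cedar, elm, bay}.
      Root elm: left subtree has 2 nodes {mint, cedar}, right has 1 {bay}.
        Root mint: left subtree has 0 nodes { }, right has 1 {cedar}.
    Root moss: left subtree has 0 nodes { }, right has 1 {ivy}.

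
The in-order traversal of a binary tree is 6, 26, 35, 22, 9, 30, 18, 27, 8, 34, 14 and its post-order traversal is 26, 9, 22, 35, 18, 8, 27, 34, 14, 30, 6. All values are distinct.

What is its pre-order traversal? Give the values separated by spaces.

The last element of post-order is the root; it splits in-order into left and right subtrees.
Root 6: left subtree has 0 nodes { }, right has 10 {26, 35, 22, 9, 30, 18, 27, 8, 34, 14}.
  Root 30: left subtree has 4 nodes {26, 35, 22, 9}, right has 5 {18, 27, 8, 34, 14}.
    Root 35: left subtree has 1 node {26}, right has 2 {22, 9}.
      Root 22: left subtree has 0 nodes { }, right has 1 {9}.
    Root 14: left subtree has 4 nodes {18, 27, 8, 34}, right has 0 { }.
      Root 34: left subtree has 3 nodes {18, 27, 8}, right has 0 { }.
        Root 27: left subtree has 1 node {18}, right has 1 {8}.

6 30 35 26 22 9 14 34 27 18 8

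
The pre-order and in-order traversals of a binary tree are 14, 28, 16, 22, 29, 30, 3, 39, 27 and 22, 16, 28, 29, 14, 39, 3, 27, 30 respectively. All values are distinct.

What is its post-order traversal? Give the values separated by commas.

22, 16, 29, 28, 39, 27, 3, 30, 14

The first element of pre-order is the root; it splits in-order into left and right subtrees.
Root 14: left subtree has 4 nodes {22, 16, 28, 29}, right has 4 {39, 3, 27, 30}.
  Root 28: left subtree has 2 nodes {22, 16}, right has 1 {29}.
    Root 16: left subtree has 1 node {22}, right has 0 { }.
  Root 30: left subtree has 3 nodes {39, 3, 27}, right has 0 { }.
    Root 3: left subtree has 1 node {39}, right has 1 {27}.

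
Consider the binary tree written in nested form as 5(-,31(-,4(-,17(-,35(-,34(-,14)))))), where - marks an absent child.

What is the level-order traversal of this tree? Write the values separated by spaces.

5 31 4 17 35 34 14

Level-order visits nodes level by level from the root, left to right within each level.
Level 0: 5
Level 1: 31
Level 2: 4
Level 3: 17
Level 4: 35
Level 5: 34
Level 6: 14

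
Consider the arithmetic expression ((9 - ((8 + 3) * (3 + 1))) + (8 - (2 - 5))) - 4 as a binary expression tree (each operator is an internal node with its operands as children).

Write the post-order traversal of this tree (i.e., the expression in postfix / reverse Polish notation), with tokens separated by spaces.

9 8 3 + 3 1 + * - 8 2 5 - - + 4 -

Post-order on an expression tree gives postfix notation: for each operator, emit left operand, right operand, then the operator.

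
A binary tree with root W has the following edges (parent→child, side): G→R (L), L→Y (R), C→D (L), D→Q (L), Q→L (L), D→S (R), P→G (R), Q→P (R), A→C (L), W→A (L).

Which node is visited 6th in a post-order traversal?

Post-order visits the left subtree, then the right subtree, then the node.
At W: go left to A.
  At A: go left to C.
    At C: go left to D.
      At D: go left to Q.
        At Q: go left to L.
          At L: no left child.
          At L: go right to Y.
            Y is a leaf — visit Y.
          Visit L.
        At Q: go right to P.
          At P: no left child.
          At P: go right to G.
            At G: go left to R.
              R is a leaf — visit R.
            At G: no right child.
            Visit G.
          Visit P.
        Visit Q.
      At D: go right to S.
        S is a leaf — visit S.
      Visit D.
    At C: no right child.
    Visit C.
  At A: no right child.
  Visit A.
At W: no right child.
Visit W.
Full post-order sequence: Y, L, R, G, P, Q, S, D, C, A, W.

Q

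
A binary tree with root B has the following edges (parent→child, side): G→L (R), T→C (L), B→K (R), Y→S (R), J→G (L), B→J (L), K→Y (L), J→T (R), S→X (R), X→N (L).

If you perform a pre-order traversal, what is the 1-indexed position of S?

Pre-order visits the node, then its left subtree, then its right subtree.
Visit B.
At B: go left to J.
  Visit J.
  At J: go left to G.
    Visit G.
    At G: no left child.
    At G: go right to L.
      L is a leaf — visit L.
  At J: go right to T.
    Visit T.
    At T: go left to C.
      C is a leaf — visit C.
    At T: no right child.
At B: go right to K.
  Visit K.
  At K: go left to Y.
    Visit Y.
    At Y: no left child.
    At Y: go right to S.
      Visit S.
      At S: no left child.
      At S: go right to X.
        Visit X.
        At X: go left to N.
          N is a leaf — visit N.
        At X: no right child.
  At K: no right child.
Full pre-order sequence: B, J, G, L, T, C, K, Y, S, X, N.

9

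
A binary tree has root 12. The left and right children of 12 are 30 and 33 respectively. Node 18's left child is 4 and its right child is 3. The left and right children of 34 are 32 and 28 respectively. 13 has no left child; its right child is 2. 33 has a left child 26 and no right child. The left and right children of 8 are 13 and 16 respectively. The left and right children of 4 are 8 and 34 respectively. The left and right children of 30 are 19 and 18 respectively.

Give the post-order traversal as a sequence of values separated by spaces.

Post-order visits the left subtree, then the right subtree, then the node.
At 12: go left to 30.
  At 30: go left to 19.
    19 is a leaf — visit 19.
  At 30: go right to 18.
    At 18: go left to 4.
      At 4: go left to 8.
        At 8: go left to 13.
          At 13: no left child.
          At 13: go right to 2.
            2 is a leaf — visit 2.
          Visit 13.
        At 8: go right to 16.
          16 is a leaf — visit 16.
        Visit 8.
      At 4: go right to 34.
        At 34: go left to 32.
          32 is a leaf — visit 32.
        At 34: go right to 28.
          28 is a leaf — visit 28.
        Visit 34.
      Visit 4.
    At 18: go right to 3.
      3 is a leaf — visit 3.
    Visit 18.
  Visit 30.
At 12: go right to 33.
  At 33: go left to 26.
    26 is a leaf — visit 26.
  At 33: no right child.
  Visit 33.
Visit 12.

19 2 13 16 8 32 28 34 4 3 18 30 26 33 12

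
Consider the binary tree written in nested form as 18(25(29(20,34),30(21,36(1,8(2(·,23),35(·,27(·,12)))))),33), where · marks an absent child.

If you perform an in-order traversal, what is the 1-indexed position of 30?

In-order visits the left subtree, then the node, then the right subtree.
At 18: go left to 25.
  At 25: go left to 29.
    At 29: go left to 20.
      20 is a leaf — visit 20.
    Visit 29.
    At 29: go right to 34.
      34 is a leaf — visit 34.
  Visit 25.
  At 25: go right to 30.
    At 30: go left to 21.
      21 is a leaf — visit 21.
    Visit 30.
    At 30: go right to 36.
      At 36: go left to 1.
        1 is a leaf — visit 1.
      Visit 36.
      At 36: go right to 8.
        At 8: go left to 2.
          At 2: no left child.
          Visit 2.
          At 2: go right to 23.
            23 is a leaf — visit 23.
        Visit 8.
        At 8: go right to 35.
          At 35: no left child.
          Visit 35.
          At 35: go right to 27.
            At 27: no left child.
            Visit 27.
            At 27: go right to 12.
              12 is a leaf — visit 12.
Visit 18.
At 18: go right to 33.
  33 is a leaf — visit 33.
Full in-order sequence: 20, 29, 34, 25, 21, 30, 1, 36, 2, 23, 8, 35, 27, 12, 18, 33.

6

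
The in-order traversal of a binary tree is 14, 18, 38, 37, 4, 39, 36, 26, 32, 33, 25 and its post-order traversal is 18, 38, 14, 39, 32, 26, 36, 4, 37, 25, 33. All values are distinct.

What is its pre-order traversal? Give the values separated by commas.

33, 37, 14, 38, 18, 4, 36, 39, 26, 32, 25

The last element of post-order is the root; it splits in-order into left and right subtrees.
Root 33: left subtree has 9 nodes {14, 18, 38, 37, 4, 39, 36, 26, 32}, right has 1 {25}.
  Root 37: left subtree has 3 nodes {14, 18, 38}, right has 5 {4, 39, 36, 26, 32}.
    Root 14: left subtree has 0 nodes { }, right has 2 {18, 38}.
      Root 38: left subtree has 1 node {18}, right has 0 { }.
    Root 4: left subtree has 0 nodes { }, right has 4 {39, 36, 26, 32}.
      Root 36: left subtree has 1 node {39}, right has 2 {26, 32}.
        Root 26: left subtree has 0 nodes { }, right has 1 {32}.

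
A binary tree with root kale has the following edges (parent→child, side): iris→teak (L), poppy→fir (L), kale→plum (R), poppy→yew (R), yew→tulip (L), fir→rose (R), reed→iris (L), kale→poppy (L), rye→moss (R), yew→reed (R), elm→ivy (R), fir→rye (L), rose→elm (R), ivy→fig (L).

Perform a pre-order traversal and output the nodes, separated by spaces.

Pre-order visits the node, then its left subtree, then its right subtree.
Visit kale.
At kale: go left to poppy.
  Visit poppy.
  At poppy: go left to fir.
    Visit fir.
    At fir: go left to rye.
      Visit rye.
      At rye: no left child.
      At rye: go right to moss.
        moss is a leaf — visit moss.
    At fir: go right to rose.
      Visit rose.
      At rose: no left child.
      At rose: go right to elm.
        Visit elm.
        At elm: no left child.
        At elm: go right to ivy.
          Visit ivy.
          At ivy: go left to fig.
            fig is a leaf — visit fig.
          At ivy: no right child.
  At poppy: go right to yew.
    Visit yew.
    At yew: go left to tulip.
      tulip is a leaf — visit tulip.
    At yew: go right to reed.
      Visit reed.
      At reed: go left to iris.
        Visit iris.
        At iris: go left to teak.
          teak is a leaf — visit teak.
        At iris: no right child.
      At reed: no right child.
At kale: go right to plum.
  plum is a leaf — visit plum.

kale poppy fir rye moss rose elm ivy fig yew tulip reed iris teak plum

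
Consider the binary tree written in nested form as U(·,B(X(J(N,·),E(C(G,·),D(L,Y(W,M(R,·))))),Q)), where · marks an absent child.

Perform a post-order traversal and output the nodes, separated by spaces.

Post-order visits the left subtree, then the right subtree, then the node.
At U: no left child.
At U: go right to B.
  At B: go left to X.
    At X: go left to J.
      At J: go left to N.
        N is a leaf — visit N.
      At J: no right child.
      Visit J.
    At X: go right to E.
      At E: go left to C.
        At C: go left to G.
          G is a leaf — visit G.
        At C: no right child.
        Visit C.
      At E: go right to D.
        At D: go left to L.
          L is a leaf — visit L.
        At D: go right to Y.
          At Y: go left to W.
            W is a leaf — visit W.
          At Y: go right to M.
            At M: go left to R.
              R is a leaf — visit R.
            At M: no right child.
            Visit M.
          Visit Y.
        Visit D.
      Visit E.
    Visit X.
  At B: go right to Q.
    Q is a leaf — visit Q.
  Visit B.
Visit U.

N J G C L W R M Y D E X Q B U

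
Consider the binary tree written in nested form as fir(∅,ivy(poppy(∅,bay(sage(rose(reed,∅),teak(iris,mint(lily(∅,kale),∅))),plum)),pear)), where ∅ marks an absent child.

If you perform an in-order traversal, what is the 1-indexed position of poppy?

2

In-order visits the left subtree, then the node, then the right subtree.
At fir: no left child.
Visit fir.
At fir: go right to ivy.
  At ivy: go left to poppy.
    At poppy: no left child.
    Visit poppy.
    At poppy: go right to bay.
      At bay: go left to sage.
        At sage: go left to rose.
          At rose: go left to reed.
            reed is a leaf — visit reed.
          Visit rose.
          At rose: no right child.
        Visit sage.
        At sage: go right to teak.
          At teak: go left to iris.
            iris is a leaf — visit iris.
          Visit teak.
          At teak: go right to mint.
            At mint: go left to lily.
              At lily: no left child.
              Visit lily.
              At lily: go right to kale.
                kale is a leaf — visit kale.
            Visit mint.
            At mint: no right child.
      Visit bay.
      At bay: go right to plum.
        plum is a leaf — visit plum.
  Visit ivy.
  At ivy: go right to pear.
    pear is a leaf — visit pear.
Full in-order sequence: fir, poppy, reed, rose, sage, iris, teak, lily, kale, mint, bay, plum, ivy, pear.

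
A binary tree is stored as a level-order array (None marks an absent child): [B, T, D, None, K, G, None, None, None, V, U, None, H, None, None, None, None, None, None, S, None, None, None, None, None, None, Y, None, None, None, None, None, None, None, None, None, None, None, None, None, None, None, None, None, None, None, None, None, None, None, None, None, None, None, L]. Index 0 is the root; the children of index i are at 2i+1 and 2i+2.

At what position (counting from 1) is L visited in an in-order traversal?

10

In-order visits the left subtree, then the node, then the right subtree.
At B: go left to T.
  At T: no left child.
  Visit T.
  At T: go right to K.
    At K: go left to V.
      At V: go left to S.
        S is a leaf — visit S.
      Visit V.
      At V: no right child.
    Visit K.
    At K: go right to U.
      U is a leaf — visit U.
Visit B.
At B: go right to D.
  At D: go left to G.
    At G: no left child.
    Visit G.
    At G: go right to H.
      At H: no left child.
      Visit H.
      At H: go right to Y.
        At Y: no left child.
        Visit Y.
        At Y: go right to L.
          L is a leaf — visit L.
  Visit D.
  At D: no right child.
Full in-order sequence: T, S, V, K, U, B, G, H, Y, L, D.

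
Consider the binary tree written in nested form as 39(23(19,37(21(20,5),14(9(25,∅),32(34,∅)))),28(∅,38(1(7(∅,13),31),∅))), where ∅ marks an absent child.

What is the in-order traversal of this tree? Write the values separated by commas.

19, 23, 20, 21, 5, 37, 25, 9, 14, 34, 32, 39, 28, 7, 13, 1, 31, 38

In-order visits the left subtree, then the node, then the right subtree.
At 39: go left to 23.
  At 23: go left to 19.
    19 is a leaf — visit 19.
  Visit 23.
  At 23: go right to 37.
    At 37: go left to 21.
      At 21: go left to 20.
        20 is a leaf — visit 20.
      Visit 21.
      At 21: go right to 5.
        5 is a leaf — visit 5.
    Visit 37.
    At 37: go right to 14.
      At 14: go left to 9.
        At 9: go left to 25.
          25 is a leaf — visit 25.
        Visit 9.
        At 9: no right child.
      Visit 14.
      At 14: go right to 32.
        At 32: go left to 34.
          34 is a leaf — visit 34.
        Visit 32.
        At 32: no right child.
Visit 39.
At 39: go right to 28.
  At 28: no left child.
  Visit 28.
  At 28: go right to 38.
    At 38: go left to 1.
      At 1: go left to 7.
        At 7: no left child.
        Visit 7.
        At 7: go right to 13.
          13 is a leaf — visit 13.
      Visit 1.
      At 1: go right to 31.
        31 is a leaf — visit 31.
    Visit 38.
    At 38: no right child.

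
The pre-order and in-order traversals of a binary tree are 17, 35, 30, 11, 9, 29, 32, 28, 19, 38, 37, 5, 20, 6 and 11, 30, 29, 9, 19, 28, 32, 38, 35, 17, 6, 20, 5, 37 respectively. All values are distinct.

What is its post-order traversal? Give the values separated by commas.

11, 29, 19, 28, 38, 32, 9, 30, 35, 6, 20, 5, 37, 17

The first element of pre-order is the root; it splits in-order into left and right subtrees.
Root 17: left subtree has 9 nodes {11, 30, 29, 9, 19, 28, 32, 38, 35}, right has 4 {6, 20, 5, 37}.
  Root 35: left subtree has 8 nodes {11, 30, 29, 9, 19, 28, 32, 38}, right has 0 { }.
    Root 30: left subtree has 1 node {11}, right has 6 {29, 9, 19, 28, 32, 38}.
      Root 9: left subtree has 1 node {29}, right has 4 {19, 28, 32, 38}.
        Root 32: left subtree has 2 nodes {19, 28}, right has 1 {38}.
          Root 28: left subtree has 1 node {19}, right has 0 { }.
  Root 37: left subtree has 3 nodes {6, 20, 5}, right has 0 { }.
    Root 5: left subtree has 2 nodes {6, 20}, right has 0 { }.
      Root 20: left subtree has 1 node {6}, right has 0 { }.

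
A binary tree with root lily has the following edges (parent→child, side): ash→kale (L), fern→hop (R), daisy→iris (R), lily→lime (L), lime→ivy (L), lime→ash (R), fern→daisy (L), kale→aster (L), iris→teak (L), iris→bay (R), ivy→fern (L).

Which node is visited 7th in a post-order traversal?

Post-order visits the left subtree, then the right subtree, then the node.
At lily: go left to lime.
  At lime: go left to ivy.
    At ivy: go left to fern.
      At fern: go left to daisy.
        At daisy: no left child.
        At daisy: go right to iris.
          At iris: go left to teak.
            teak is a leaf — visit teak.
          At iris: go right to bay.
            bay is a leaf — visit bay.
          Visit iris.
        Visit daisy.
      At fern: go right to hop.
        hop is a leaf — visit hop.
      Visit fern.
    At ivy: no right child.
    Visit ivy.
  At lime: go right to ash.
    At ash: go left to kale.
      At kale: go left to aster.
        aster is a leaf — visit aster.
      At kale: no right child.
      Visit kale.
    At ash: no right child.
    Visit ash.
  Visit lime.
At lily: no right child.
Visit lily.
Full post-order sequence: teak, bay, iris, daisy, hop, fern, ivy, aster, kale, ash, lime, lily.

ivy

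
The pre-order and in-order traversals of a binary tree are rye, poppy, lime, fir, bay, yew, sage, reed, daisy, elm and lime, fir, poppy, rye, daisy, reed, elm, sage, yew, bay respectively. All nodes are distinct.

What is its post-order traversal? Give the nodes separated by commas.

fir, lime, poppy, daisy, elm, reed, sage, yew, bay, rye

The first element of pre-order is the root; it splits in-order into left and right subtrees.
Root rye: left subtree has 3 nodes {lime, fir, poppy}, right has 6 {daisy, reed, elm, sage, yew, bay}.
  Root poppy: left subtree has 2 nodes {lime, fir}, right has 0 { }.
    Root lime: left subtree has 0 nodes { }, right has 1 {fir}.
  Root bay: left subtree has 5 nodes {daisy, reed, elm, sage, yew}, right has 0 { }.
    Root yew: left subtree has 4 nodes {daisy, reed, elm, sage}, right has 0 { }.
      Root sage: left subtree has 3 nodes {daisy, reed, elm}, right has 0 { }.
        Root reed: left subtree has 1 node {daisy}, right has 1 {elm}.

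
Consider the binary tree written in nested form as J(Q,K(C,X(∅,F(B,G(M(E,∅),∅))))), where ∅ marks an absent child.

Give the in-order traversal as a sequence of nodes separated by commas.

Q, J, C, K, X, B, F, E, M, G

In-order visits the left subtree, then the node, then the right subtree.
At J: go left to Q.
  Q is a leaf — visit Q.
Visit J.
At J: go right to K.
  At K: go left to C.
    C is a leaf — visit C.
  Visit K.
  At K: go right to X.
    At X: no left child.
    Visit X.
    At X: go right to F.
      At F: go left to B.
        B is a leaf — visit B.
      Visit F.
      At F: go right to G.
        At G: go left to M.
          At M: go left to E.
            E is a leaf — visit E.
          Visit M.
          At M: no right child.
        Visit G.
        At G: no right child.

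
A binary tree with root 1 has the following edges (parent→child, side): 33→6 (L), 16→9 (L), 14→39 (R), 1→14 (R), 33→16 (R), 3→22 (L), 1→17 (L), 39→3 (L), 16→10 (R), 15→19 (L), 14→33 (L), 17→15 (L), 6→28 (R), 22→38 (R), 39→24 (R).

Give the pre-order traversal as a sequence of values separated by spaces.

1 17 15 19 14 33 6 28 16 9 10 39 3 22 38 24

Pre-order visits the node, then its left subtree, then its right subtree.
Visit 1.
At 1: go left to 17.
  Visit 17.
  At 17: go left to 15.
    Visit 15.
    At 15: go left to 19.
      19 is a leaf — visit 19.
    At 15: no right child.
  At 17: no right child.
At 1: go right to 14.
  Visit 14.
  At 14: go left to 33.
    Visit 33.
    At 33: go left to 6.
      Visit 6.
      At 6: no left child.
      At 6: go right to 28.
        28 is a leaf — visit 28.
    At 33: go right to 16.
      Visit 16.
      At 16: go left to 9.
        9 is a leaf — visit 9.
      At 16: go right to 10.
        10 is a leaf — visit 10.
  At 14: go right to 39.
    Visit 39.
    At 39: go left to 3.
      Visit 3.
      At 3: go left to 22.
        Visit 22.
        At 22: no left child.
        At 22: go right to 38.
          38 is a leaf — visit 38.
      At 3: no right child.
    At 39: go right to 24.
      24 is a leaf — visit 24.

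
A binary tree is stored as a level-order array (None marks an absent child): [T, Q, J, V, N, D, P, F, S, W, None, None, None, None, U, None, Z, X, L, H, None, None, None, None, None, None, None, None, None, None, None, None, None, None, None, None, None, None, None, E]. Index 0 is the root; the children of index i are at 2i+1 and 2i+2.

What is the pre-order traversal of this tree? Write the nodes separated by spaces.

Pre-order visits the node, then its left subtree, then its right subtree.
Visit T.
At T: go left to Q.
  Visit Q.
  At Q: go left to V.
    Visit V.
    At V: go left to F.
      Visit F.
      At F: no left child.
      At F: go right to Z.
        Z is a leaf — visit Z.
    At V: go right to S.
      Visit S.
      At S: go left to X.
        X is a leaf — visit X.
      At S: go right to L.
        L is a leaf — visit L.
  At Q: go right to N.
    Visit N.
    At N: go left to W.
      Visit W.
      At W: go left to H.
        Visit H.
        At H: go left to E.
          E is a leaf — visit E.
        At H: no right child.
      At W: no right child.
    At N: no right child.
At T: go right to J.
  Visit J.
  At J: go left to D.
    D is a leaf — visit D.
  At J: go right to P.
    Visit P.
    At P: no left child.
    At P: go right to U.
      U is a leaf — visit U.

T Q V F Z S X L N W H E J D P U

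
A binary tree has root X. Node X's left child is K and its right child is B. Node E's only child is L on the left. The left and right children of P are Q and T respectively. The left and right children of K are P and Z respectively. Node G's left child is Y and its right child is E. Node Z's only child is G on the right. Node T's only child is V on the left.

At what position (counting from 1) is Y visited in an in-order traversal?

In-order visits the left subtree, then the node, then the right subtree.
At X: go left to K.
  At K: go left to P.
    At P: go left to Q.
      Q is a leaf — visit Q.
    Visit P.
    At P: go right to T.
      At T: go left to V.
        V is a leaf — visit V.
      Visit T.
      At T: no right child.
  Visit K.
  At K: go right to Z.
    At Z: no left child.
    Visit Z.
    At Z: go right to G.
      At G: go left to Y.
        Y is a leaf — visit Y.
      Visit G.
      At G: go right to E.
        At E: go left to L.
          L is a leaf — visit L.
        Visit E.
        At E: no right child.
Visit X.
At X: go right to B.
  B is a leaf — visit B.
Full in-order sequence: Q, P, V, T, K, Z, Y, G, L, E, X, B.

7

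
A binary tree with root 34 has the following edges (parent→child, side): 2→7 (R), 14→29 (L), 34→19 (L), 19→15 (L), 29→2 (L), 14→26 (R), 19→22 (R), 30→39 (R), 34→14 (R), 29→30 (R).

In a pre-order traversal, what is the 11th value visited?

Pre-order visits the node, then its left subtree, then its right subtree.
Visit 34.
At 34: go left to 19.
  Visit 19.
  At 19: go left to 15.
    15 is a leaf — visit 15.
  At 19: go right to 22.
    22 is a leaf — visit 22.
At 34: go right to 14.
  Visit 14.
  At 14: go left to 29.
    Visit 29.
    At 29: go left to 2.
      Visit 2.
      At 2: no left child.
      At 2: go right to 7.
        7 is a leaf — visit 7.
    At 29: go right to 30.
      Visit 30.
      At 30: no left child.
      At 30: go right to 39.
        39 is a leaf — visit 39.
  At 14: go right to 26.
    26 is a leaf — visit 26.
Full pre-order sequence: 34, 19, 15, 22, 14, 29, 2, 7, 30, 39, 26.

26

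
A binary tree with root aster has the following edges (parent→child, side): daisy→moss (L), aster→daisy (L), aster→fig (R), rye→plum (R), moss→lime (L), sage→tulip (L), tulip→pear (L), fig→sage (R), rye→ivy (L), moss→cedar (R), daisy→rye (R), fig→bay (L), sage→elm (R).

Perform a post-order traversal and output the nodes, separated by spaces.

lime cedar moss ivy plum rye daisy bay pear tulip elm sage fig aster

Post-order visits the left subtree, then the right subtree, then the node.
At aster: go left to daisy.
  At daisy: go left to moss.
    At moss: go left to lime.
      lime is a leaf — visit lime.
    At moss: go right to cedar.
      cedar is a leaf — visit cedar.
    Visit moss.
  At daisy: go right to rye.
    At rye: go left to ivy.
      ivy is a leaf — visit ivy.
    At rye: go right to plum.
      plum is a leaf — visit plum.
    Visit rye.
  Visit daisy.
At aster: go right to fig.
  At fig: go left to bay.
    bay is a leaf — visit bay.
  At fig: go right to sage.
    At sage: go left to tulip.
      At tulip: go left to pear.
        pear is a leaf — visit pear.
      At tulip: no right child.
      Visit tulip.
    At sage: go right to elm.
      elm is a leaf — visit elm.
    Visit sage.
  Visit fig.
Visit aster.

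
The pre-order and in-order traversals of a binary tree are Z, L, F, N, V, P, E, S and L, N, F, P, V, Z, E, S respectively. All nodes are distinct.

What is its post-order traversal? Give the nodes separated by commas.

The first element of pre-order is the root; it splits in-order into left and right subtrees.
Root Z: left subtree has 5 nodes {L, N, F, P, V}, right has 2 {E, S}.
  Root L: left subtree has 0 nodes { }, right has 4 {N, F, P, V}.
    Root F: left subtree has 1 node {N}, right has 2 {P, V}.
      Root V: left subtree has 1 node {P}, right has 0 { }.
  Root E: left subtree has 0 nodes { }, right has 1 {S}.

N, P, V, F, L, S, E, Z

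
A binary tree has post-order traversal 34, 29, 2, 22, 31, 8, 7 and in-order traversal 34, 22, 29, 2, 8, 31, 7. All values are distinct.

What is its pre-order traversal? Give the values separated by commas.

7, 8, 22, 34, 2, 29, 31

The last element of post-order is the root; it splits in-order into left and right subtrees.
Root 7: left subtree has 6 nodes {34, 22, 29, 2, 8, 31}, right has 0 { }.
  Root 8: left subtree has 4 nodes {34, 22, 29, 2}, right has 1 {31}.
    Root 22: left subtree has 1 node {34}, right has 2 {29, 2}.
      Root 2: left subtree has 1 node {29}, right has 0 { }.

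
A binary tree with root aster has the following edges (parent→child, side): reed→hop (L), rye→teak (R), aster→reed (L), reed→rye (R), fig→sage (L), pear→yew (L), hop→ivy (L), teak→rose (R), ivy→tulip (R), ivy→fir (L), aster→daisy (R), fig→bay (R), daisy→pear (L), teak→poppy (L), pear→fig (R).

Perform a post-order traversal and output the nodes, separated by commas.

fir, tulip, ivy, hop, poppy, rose, teak, rye, reed, yew, sage, bay, fig, pear, daisy, aster

Post-order visits the left subtree, then the right subtree, then the node.
At aster: go left to reed.
  At reed: go left to hop.
    At hop: go left to ivy.
      At ivy: go left to fir.
        fir is a leaf — visit fir.
      At ivy: go right to tulip.
        tulip is a leaf — visit tulip.
      Visit ivy.
    At hop: no right child.
    Visit hop.
  At reed: go right to rye.
    At rye: no left child.
    At rye: go right to teak.
      At teak: go left to poppy.
        poppy is a leaf — visit poppy.
      At teak: go right to rose.
        rose is a leaf — visit rose.
      Visit teak.
    Visit rye.
  Visit reed.
At aster: go right to daisy.
  At daisy: go left to pear.
    At pear: go left to yew.
      yew is a leaf — visit yew.
    At pear: go right to fig.
      At fig: go left to sage.
        sage is a leaf — visit sage.
      At fig: go right to bay.
        bay is a leaf — visit bay.
      Visit fig.
    Visit pear.
  At daisy: no right child.
  Visit daisy.
Visit aster.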